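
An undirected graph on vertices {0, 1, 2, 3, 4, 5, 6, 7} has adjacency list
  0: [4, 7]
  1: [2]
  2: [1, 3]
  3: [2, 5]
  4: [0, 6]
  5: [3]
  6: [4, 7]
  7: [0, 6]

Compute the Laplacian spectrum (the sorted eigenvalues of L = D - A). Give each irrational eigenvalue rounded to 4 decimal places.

Reading degrees in the order [0, 1, 2, 3, 4, 5, 6, 7] gives [2, 1, 2, 2, 2, 1, 2, 2]; set D = diag(2, 1, 2, 2, 2, 1, 2, 2) and form L = D - A. Since every row of L sums to 0, the all-ones vector is in the kernel and 0 is an eigenvalue. The 2 zero eigenvalues correspond to the 2 connected components. The eigenvalues sum to 14, which equals trace(L) = 2|E|.

[0, 0, 0.5858, 2, 2, 2, 3.4142, 4]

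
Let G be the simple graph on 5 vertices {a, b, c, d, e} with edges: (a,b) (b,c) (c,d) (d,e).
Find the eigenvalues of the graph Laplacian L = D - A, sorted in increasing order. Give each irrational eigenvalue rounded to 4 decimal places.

With the vertex order [a, b, c, d, e], the degrees are [1, 2, 2, 2, 1], giving D = diag(1, 2, 2, 2, 1) and L = D - A. Diagonalising L (or applying a numerical eigensolver to the 5x5 matrix) gives the spectrum above. The largest eigenvalue, 3.6180, is at most the vertex count 5. There is one zero in the spectrum, matching the 1 component.

[0, 0.3820, 1.3820, 2.6180, 3.6180]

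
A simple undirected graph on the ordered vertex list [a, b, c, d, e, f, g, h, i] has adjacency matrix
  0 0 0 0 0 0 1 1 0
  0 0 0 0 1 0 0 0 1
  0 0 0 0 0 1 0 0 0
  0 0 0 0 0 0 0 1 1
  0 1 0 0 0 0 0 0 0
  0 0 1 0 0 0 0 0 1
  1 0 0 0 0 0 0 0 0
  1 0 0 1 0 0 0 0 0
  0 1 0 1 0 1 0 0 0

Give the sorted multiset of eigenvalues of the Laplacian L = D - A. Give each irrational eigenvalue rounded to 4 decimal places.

Each diagonal entry of L is the vertex degree and each off-diagonal entry is -1 where an edge is present, 0 otherwise; in the order [a, b, c, d, e, f, g, h, i] the diagonal is [2, 2, 1, 2, 1, 2, 1, 2, 3]. Since every row of L sums to 0, the all-ones vector is in the kernel and 0 is an eigenvalue. The single zero eigenvalue shows the graph is connected. There is one zero in the spectrum, matching the 1 component.

[0, 0.1708, 0.3820, 0.8503, 1.6761, 2.4165, 2.6180, 3.4421, 4.4442]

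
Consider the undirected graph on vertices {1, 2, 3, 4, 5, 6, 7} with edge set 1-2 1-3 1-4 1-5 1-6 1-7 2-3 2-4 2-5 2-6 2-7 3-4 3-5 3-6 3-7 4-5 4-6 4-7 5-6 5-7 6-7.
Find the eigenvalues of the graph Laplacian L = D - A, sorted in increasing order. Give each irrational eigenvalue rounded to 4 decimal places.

[0, 7, 7, 7, 7, 7, 7]

With the vertex order [1, 2, 3, 4, 5, 6, 7], the degrees are [6, 6, 6, 6, 6, 6, 6], giving D = diag(6, 6, 6, 6, 6, 6, 6) and L = D - A. Since every row of L sums to 0, the all-ones vector is in the kernel and 0 is an eigenvalue. The single zero eigenvalue shows the graph is connected. The largest eigenvalue, 7, is at most the vertex count 7. The eigenvalues sum to 42, which equals trace(L) = 2|E|.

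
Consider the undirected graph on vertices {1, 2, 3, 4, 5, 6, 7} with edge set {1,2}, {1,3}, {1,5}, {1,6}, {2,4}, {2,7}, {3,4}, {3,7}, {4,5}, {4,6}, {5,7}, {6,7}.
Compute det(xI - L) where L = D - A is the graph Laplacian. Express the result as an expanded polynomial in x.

Reading degrees in the order [1, 2, 3, 4, 5, 6, 7] gives [4, 3, 3, 4, 3, 3, 4]; set D = diag(4, 3, 3, 4, 3, 3, 4) and form L = D - A. L has integer entries, so p(x) = det(xI - L) has integer coefficients. Expanding the determinant yields x^7 - 24x^6 + 234x^5 - 1192x^4 + 3357x^3 - 4968x^2 + 3024x. The coefficient of x^6 equals -trace(L) = -24, matching the sum of degrees. There is one zero in the spectrum, matching the 1 component.

x^7 - 24x^6 + 234x^5 - 1192x^4 + 3357x^3 - 4968x^2 + 3024x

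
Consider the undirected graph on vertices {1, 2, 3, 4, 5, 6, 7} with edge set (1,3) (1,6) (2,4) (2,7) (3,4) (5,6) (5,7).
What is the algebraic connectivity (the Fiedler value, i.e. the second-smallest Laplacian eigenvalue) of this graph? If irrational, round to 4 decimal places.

0.7530

Reading degrees in the order [1, 2, 3, 4, 5, 6, 7] gives [2, 2, 2, 2, 2, 2, 2]; set D = diag(2, 2, 2, 2, 2, 2, 2) and form L = D - A. Computing the eigenvalues of L and sorting gives [0, 0.7530, 0.7530, 2.4450, 2.4450, 3.8019, 3.8019]. The Fiedler value lambda_2 = 0.7530 is strictly positive, so the graph is connected. There is one zero in the spectrum, matching the 1 component. By the matrix-tree theorem the graph has (1/7) * product of the nonzero eigenvalues = 7 spanning trees.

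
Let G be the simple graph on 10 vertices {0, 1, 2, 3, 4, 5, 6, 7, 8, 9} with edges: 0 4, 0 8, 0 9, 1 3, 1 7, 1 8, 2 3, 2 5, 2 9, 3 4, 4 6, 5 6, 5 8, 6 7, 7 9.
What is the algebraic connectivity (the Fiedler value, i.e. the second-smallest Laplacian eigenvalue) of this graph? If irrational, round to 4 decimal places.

With the vertex order [0, 1, 2, 3, 4, 5, 6, 7, 8, 9], the degrees are [3, 3, 3, 3, 3, 3, 3, 3, 3, 3], giving D = diag(3, 3, 3, 3, 3, 3, 3, 3, 3, 3) and L = D - A. The smallest Laplacian eigenvalue is always 0. The next one, lambda_2 = 2, measures how hard the graph is to disconnect: larger values mean better connectivity. The largest eigenvalue, 5, is at most the vertex count 10.

2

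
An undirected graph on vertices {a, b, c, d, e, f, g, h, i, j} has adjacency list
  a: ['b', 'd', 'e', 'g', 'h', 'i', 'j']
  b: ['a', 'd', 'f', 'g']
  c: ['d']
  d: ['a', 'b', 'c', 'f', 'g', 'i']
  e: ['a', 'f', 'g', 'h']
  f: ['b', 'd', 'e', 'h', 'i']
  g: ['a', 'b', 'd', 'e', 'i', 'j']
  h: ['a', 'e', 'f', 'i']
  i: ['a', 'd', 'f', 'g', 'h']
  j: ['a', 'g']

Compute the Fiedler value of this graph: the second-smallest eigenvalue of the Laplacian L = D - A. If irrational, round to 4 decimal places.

0.9091

With the vertex order [a, b, c, d, e, f, g, h, i, j], the degrees are [7, 4, 1, 6, 4, 5, 6, 4, 5, 2], giving D = diag(7, 4, 1, 6, 4, 5, 6, 4, 5, 2) and L = D - A. Computing the eigenvalues of L and sorting gives [0, 0.9091, 1.8679, 3.2813, 4.3305, 5.0372, 5.5041, 7.0489, 7.5245, 8.4965]. The Fiedler value lambda_2 = 0.9091 is strictly positive, so the graph is connected. The eigenvalues sum to 44, which equals trace(L) = 2|E|.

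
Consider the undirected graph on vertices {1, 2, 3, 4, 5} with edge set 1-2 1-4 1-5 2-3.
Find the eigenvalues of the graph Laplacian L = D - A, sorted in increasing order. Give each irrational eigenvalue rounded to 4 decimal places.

Reading degrees in the order [1, 2, 3, 4, 5] gives [3, 2, 1, 1, 1]; set D = diag(3, 2, 1, 1, 1) and form L = D - A. Diagonalising L (or applying a numerical eigensolver to the 5x5 matrix) gives the spectrum above.

[0, 0.5188, 1, 2.3111, 4.1701]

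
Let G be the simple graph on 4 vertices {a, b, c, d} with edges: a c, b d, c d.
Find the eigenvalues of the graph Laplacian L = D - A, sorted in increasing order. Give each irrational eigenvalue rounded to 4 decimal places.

Reading degrees in the order [a, b, c, d] gives [1, 1, 2, 2]; set D = diag(1, 1, 2, 2) and form L = D - A. The multiplicity of 0 as a Laplacian eigenvalue equals the number of connected components. The single zero eigenvalue shows the graph is connected. There is one zero in the spectrum, matching the 1 component.

[0, 0.5858, 2, 3.4142]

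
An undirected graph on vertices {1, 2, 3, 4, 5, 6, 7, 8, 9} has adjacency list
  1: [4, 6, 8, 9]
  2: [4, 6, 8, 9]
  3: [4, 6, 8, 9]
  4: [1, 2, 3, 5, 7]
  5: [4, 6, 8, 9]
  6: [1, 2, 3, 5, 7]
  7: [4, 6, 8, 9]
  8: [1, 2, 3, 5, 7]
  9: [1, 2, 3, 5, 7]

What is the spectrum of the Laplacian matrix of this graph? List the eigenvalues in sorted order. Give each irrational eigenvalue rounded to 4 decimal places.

[0, 4, 4, 4, 4, 5, 5, 5, 9]

With the vertex order [1, 2, 3, 4, 5, 6, 7, 8, 9], the degrees are [4, 4, 4, 5, 4, 5, 4, 5, 5], giving D = diag(4, 4, 4, 5, 4, 5, 4, 5, 5) and L = D - A. Diagonalising L (or applying a numerical eigensolver to the 9x9 matrix) gives the spectrum above. The single zero eigenvalue shows the graph is connected. The largest eigenvalue, 9, is at most the vertex count 9.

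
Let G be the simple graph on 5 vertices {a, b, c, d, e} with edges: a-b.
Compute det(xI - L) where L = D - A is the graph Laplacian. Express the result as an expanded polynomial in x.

x^5 - 2x^4

Reading degrees in the order [a, b, c, d, e] gives [1, 1, 0, 0, 0]; set D = diag(1, 1, 0, 0, 0) and form L = D - A. The eigenvalues of L are [0, 0, 0, 0, 2]; the characteristic polynomial is the product of (x - lambda_i), which multiplies out to x^5 - 2x^4. The constant term is 0 because L is singular (the all-ones vector lies in its kernel).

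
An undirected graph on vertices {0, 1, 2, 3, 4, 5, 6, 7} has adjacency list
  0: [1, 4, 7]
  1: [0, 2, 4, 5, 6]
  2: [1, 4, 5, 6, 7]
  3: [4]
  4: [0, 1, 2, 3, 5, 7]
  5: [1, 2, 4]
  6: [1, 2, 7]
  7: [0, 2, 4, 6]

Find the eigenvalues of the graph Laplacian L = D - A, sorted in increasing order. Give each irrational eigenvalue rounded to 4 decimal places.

[0, 0.9590, 2.5949, 2.7515, 4.4207, 5.5383, 6.5307, 7.2049]

Reading degrees in the order [0, 1, 2, 3, 4, 5, 6, 7] gives [3, 5, 5, 1, 6, 3, 3, 4]; set D = diag(3, 5, 5, 1, 6, 3, 3, 4) and form L = D - A. L is symmetric positive semidefinite, so every eigenvalue is real and nonnegative. The single zero eigenvalue shows the graph is connected. By the matrix-tree theorem the graph has (1/8) * product of the nonzero eigenvalues = 986 spanning trees.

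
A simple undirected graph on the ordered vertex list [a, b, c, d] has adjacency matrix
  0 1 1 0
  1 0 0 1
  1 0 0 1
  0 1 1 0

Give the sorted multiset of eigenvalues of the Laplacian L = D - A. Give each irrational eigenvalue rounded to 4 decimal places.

[0, 2, 2, 4]

Each diagonal entry of L is the vertex degree and each off-diagonal entry is -1 where an edge is present, 0 otherwise; in the order [a, b, c, d] the diagonal is [2, 2, 2, 2]. The multiplicity of 0 as a Laplacian eigenvalue equals the number of connected components. The single zero eigenvalue shows the graph is connected. The largest eigenvalue, 4, is at most the vertex count 4. There is one zero in the spectrum, matching the 1 component.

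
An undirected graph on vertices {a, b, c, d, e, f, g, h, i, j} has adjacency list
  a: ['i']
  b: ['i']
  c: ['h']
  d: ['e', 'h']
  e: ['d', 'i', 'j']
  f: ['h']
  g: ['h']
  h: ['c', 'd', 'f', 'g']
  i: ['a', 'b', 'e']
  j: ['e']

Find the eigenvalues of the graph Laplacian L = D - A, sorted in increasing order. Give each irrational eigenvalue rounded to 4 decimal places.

[0, 0.1600, 0.5669, 1, 1, 1, 1.5488, 3.0612, 4.5184, 5.1446]

Reading degrees in the order [a, b, c, d, e, f, g, h, i, j] gives [1, 1, 1, 2, 3, 1, 1, 4, 3, 1]; set D = diag(1, 1, 1, 2, 3, 1, 1, 4, 3, 1) and form L = D - A. The multiplicity of 0 as a Laplacian eigenvalue equals the number of connected components. The single zero eigenvalue shows the graph is connected. The largest eigenvalue, 5.1446, is at most the vertex count 10.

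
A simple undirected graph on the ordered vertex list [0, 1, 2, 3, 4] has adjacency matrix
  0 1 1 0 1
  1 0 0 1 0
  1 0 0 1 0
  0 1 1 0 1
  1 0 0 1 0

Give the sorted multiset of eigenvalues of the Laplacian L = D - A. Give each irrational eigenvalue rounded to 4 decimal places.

Reading degrees in the order [0, 1, 2, 3, 4] gives [3, 2, 2, 3, 2]; set D = diag(3, 2, 2, 3, 2) and form L = D - A. Diagonalising L (or applying a numerical eigensolver to the 5x5 matrix) gives the spectrum above. The single zero eigenvalue shows the graph is connected. The eigenvalues sum to 12, which equals trace(L) = 2|E|. The largest eigenvalue, 5, is at most the vertex count 5.

[0, 2, 2, 3, 5]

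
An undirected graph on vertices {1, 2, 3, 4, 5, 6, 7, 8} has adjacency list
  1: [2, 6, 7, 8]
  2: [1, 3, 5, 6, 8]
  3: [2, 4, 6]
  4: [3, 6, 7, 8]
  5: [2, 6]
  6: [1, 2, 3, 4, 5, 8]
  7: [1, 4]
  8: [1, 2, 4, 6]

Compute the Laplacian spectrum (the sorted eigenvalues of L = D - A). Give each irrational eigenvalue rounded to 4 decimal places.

[0, 1.4972, 2.3002, 3.0242, 4.0806, 5.6298, 6.3581, 7.1098]

Each diagonal entry of L is the vertex degree and each off-diagonal entry is -1 where an edge is present, 0 otherwise; in the order [1, 2, 3, 4, 5, 6, 7, 8] the diagonal is [4, 5, 3, 4, 2, 6, 2, 4]. The multiplicity of 0 as a Laplacian eigenvalue equals the number of connected components. The single zero eigenvalue shows the graph is connected. There is one zero in the spectrum, matching the 1 component.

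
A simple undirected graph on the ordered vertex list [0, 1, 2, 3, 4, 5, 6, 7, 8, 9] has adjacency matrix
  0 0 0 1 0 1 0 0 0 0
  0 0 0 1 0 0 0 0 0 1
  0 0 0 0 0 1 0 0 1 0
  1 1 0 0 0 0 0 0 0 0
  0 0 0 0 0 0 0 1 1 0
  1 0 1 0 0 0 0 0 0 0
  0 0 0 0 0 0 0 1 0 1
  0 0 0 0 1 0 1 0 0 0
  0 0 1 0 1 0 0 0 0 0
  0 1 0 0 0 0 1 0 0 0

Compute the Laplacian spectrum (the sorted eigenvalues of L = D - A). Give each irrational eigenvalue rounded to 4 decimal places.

Each diagonal entry of L is the vertex degree and each off-diagonal entry is -1 where an edge is present, 0 otherwise; in the order [0, 1, 2, 3, 4, 5, 6, 7, 8, 9] the diagonal is [2, 2, 2, 2, 2, 2, 2, 2, 2, 2]. The multiplicity of 0 as a Laplacian eigenvalue equals the number of connected components. The single zero eigenvalue shows the graph is connected. The largest eigenvalue, 4, is at most the vertex count 10. The eigenvalues sum to 20, which equals trace(L) = 2|E|.

[0, 0.3820, 0.3820, 1.3820, 1.3820, 2.6180, 2.6180, 3.6180, 3.6180, 4]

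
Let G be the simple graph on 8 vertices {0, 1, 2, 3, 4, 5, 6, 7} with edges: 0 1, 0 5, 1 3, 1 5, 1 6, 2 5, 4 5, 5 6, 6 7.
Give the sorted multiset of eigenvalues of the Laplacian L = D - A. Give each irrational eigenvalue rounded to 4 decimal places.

With the vertex order [0, 1, 2, 3, 4, 5, 6, 7], the degrees are [2, 4, 1, 1, 1, 5, 3, 1], giving D = diag(2, 4, 1, 1, 1, 5, 3, 1) and L = D - A. The multiplicity of 0 as a Laplacian eigenvalue equals the number of connected components. The eigenvalues sum to 18, which equals trace(L) = 2|E|.

[0, 0.6463, 0.7226, 1, 1.5070, 2.9232, 5.0936, 6.1073]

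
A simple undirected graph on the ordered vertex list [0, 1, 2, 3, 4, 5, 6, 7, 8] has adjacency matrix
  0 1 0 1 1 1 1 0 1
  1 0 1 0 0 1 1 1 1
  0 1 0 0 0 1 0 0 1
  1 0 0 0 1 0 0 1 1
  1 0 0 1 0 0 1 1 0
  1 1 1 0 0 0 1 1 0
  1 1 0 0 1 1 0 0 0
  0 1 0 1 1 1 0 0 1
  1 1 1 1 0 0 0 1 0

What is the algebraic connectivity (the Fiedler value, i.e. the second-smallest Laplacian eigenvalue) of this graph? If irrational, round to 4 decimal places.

2.3446

Each diagonal entry of L is the vertex degree and each off-diagonal entry is -1 where an edge is present, 0 otherwise; in the order [0, 1, 2, 3, 4, 5, 6, 7, 8] the diagonal is [6, 6, 3, 4, 4, 5, 4, 5, 5]. Computing the eigenvalues of L and sorting gives [0, 2.3446, 3.1722, 4.5473, 5, 5.5863, 6.2138, 7.1218, 8.0140]. The Fiedler value lambda_2 = 2.3446 is strictly positive, so the graph is connected. By the matrix-tree theorem the graph has (1/9) * product of the nonzero eigenvalues = 37225 spanning trees. The eigenvalues sum to 42, which equals trace(L) = 2|E|.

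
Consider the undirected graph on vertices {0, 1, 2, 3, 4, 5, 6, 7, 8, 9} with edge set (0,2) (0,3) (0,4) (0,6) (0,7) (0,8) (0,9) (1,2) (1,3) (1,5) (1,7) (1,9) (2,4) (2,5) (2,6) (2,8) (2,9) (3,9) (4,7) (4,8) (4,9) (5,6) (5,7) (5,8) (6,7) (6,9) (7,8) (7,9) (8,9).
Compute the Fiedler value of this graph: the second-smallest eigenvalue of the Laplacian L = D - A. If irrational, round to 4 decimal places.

2.7435

With the vertex order [0, 1, 2, 3, 4, 5, 6, 7, 8, 9], the degrees are [7, 5, 7, 3, 5, 5, 5, 7, 6, 8], giving D = diag(7, 5, 7, 3, 5, 5, 5, 7, 6, 8) and L = D - A. The sorted Laplacian eigenvalues are [0, 2.7435, 4.1005, 4.9433, 5.8638, 6.8233, 7, 8.1560, 9.0427, 9.3268]; the algebraic connectivity is the second entry, 2.7435. By the matrix-tree theorem the graph has (1/10) * product of the nonzero eigenvalues = 1071385 spanning trees.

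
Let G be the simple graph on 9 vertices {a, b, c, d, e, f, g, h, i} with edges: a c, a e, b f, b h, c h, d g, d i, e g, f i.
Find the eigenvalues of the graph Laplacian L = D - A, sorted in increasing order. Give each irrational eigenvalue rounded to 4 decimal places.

[0, 0.4679, 0.4679, 1.6527, 1.6527, 3, 3, 3.8794, 3.8794]

Reading degrees in the order [a, b, c, d, e, f, g, h, i] gives [2, 2, 2, 2, 2, 2, 2, 2, 2]; set D = diag(2, 2, 2, 2, 2, 2, 2, 2, 2) and form L = D - A. The multiplicity of 0 as a Laplacian eigenvalue equals the number of connected components.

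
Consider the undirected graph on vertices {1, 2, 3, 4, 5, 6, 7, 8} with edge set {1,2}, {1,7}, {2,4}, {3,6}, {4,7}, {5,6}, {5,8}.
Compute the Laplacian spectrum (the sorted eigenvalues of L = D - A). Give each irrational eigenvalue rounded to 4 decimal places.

[0, 0, 0.5858, 2, 2, 2, 3.4142, 4]

With the vertex order [1, 2, 3, 4, 5, 6, 7, 8], the degrees are [2, 2, 1, 2, 2, 2, 2, 1], giving D = diag(2, 2, 1, 2, 2, 2, 2, 1) and L = D - A. The multiplicity of 0 as a Laplacian eigenvalue equals the number of connected components. The 2 zero eigenvalues correspond to the 2 connected components.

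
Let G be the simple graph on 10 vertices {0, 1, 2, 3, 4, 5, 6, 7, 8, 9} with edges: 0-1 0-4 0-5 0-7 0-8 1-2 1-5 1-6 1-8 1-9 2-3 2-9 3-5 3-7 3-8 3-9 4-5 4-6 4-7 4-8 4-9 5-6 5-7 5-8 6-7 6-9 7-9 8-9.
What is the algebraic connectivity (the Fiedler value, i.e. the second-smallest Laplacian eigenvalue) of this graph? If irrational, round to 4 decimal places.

Each diagonal entry of L is the vertex degree and each off-diagonal entry is -1 where an edge is present, 0 otherwise; in the order [0, 1, 2, 3, 4, 5, 6, 7, 8, 9] the diagonal is [5, 6, 3, 5, 6, 7, 5, 6, 6, 7]. The sorted Laplacian eigenvalues are [0, 2.6076, 4.5659, 4.7091, 5.6689, 6.2789, 7.1893, 7.7518, 8.1509, 9.0775]; the algebraic connectivity is the second entry, 2.6076. The largest eigenvalue, 9.0775, is at most the vertex count 10. The eigenvalues sum to 56, which equals trace(L) = 2|E|.

2.6076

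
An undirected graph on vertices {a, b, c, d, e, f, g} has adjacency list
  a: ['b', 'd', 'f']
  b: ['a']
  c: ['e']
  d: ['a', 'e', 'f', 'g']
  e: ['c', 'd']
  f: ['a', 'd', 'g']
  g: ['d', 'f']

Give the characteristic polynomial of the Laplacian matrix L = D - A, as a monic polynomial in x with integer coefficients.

Reading degrees in the order [a, b, c, d, e, f, g] gives [3, 1, 1, 4, 2, 3, 2]; set D = diag(3, 1, 1, 4, 2, 3, 2) and form L = D - A. Computing det(xI - L) by cofactor expansion (or equivalently via sum-over-permutations) gives x^7 - 16x^6 + 98x^5 - 288x^4 + 415x^3 - 264x^2 + 56x. The constant term is 0 because L is singular (the all-ones vector lies in its kernel). The eigenvalues sum to 16, which equals trace(L) = 2|E|. There is one zero in the spectrum, matching the 1 component.

x^7 - 16x^6 + 98x^5 - 288x^4 + 415x^3 - 264x^2 + 56x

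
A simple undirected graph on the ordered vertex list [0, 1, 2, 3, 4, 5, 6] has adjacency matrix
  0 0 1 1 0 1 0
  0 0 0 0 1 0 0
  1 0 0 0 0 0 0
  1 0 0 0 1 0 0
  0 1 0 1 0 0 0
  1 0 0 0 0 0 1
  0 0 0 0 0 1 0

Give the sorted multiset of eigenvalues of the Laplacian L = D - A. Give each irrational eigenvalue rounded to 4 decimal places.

With the vertex order [0, 1, 2, 3, 4, 5, 6], the degrees are [3, 1, 1, 2, 2, 2, 1], giving D = diag(3, 1, 1, 2, 2, 2, 1) and L = D - A. Since every row of L sums to 0, the all-ones vector is in the kernel and 0 is an eigenvalue. The eigenvalues sum to 12, which equals trace(L) = 2|E|.

[0, 0.2603, 0.6262, 1.4055, 2.2742, 3.0996, 4.3342]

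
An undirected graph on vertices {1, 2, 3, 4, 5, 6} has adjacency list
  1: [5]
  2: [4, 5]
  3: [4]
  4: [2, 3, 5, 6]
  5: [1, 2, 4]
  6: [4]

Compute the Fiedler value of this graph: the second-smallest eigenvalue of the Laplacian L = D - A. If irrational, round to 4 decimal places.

With the vertex order [1, 2, 3, 4, 5, 6], the degrees are [1, 2, 1, 4, 3, 1], giving D = diag(1, 2, 1, 4, 3, 1) and L = D - A. The smallest Laplacian eigenvalue is always 0. The next one, lambda_2 = 0.6314, measures how hard the graph is to disconnect: larger values mean better connectivity. There is one zero in the spectrum, matching the 1 component.

0.6314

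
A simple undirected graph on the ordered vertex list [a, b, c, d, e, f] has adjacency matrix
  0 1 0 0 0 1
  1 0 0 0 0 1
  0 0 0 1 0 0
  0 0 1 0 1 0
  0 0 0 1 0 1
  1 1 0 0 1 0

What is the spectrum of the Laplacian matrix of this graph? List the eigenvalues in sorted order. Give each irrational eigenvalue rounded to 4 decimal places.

[0, 0.3249, 1.4608, 3, 3, 4.2143]

With the vertex order [a, b, c, d, e, f], the degrees are [2, 2, 1, 2, 2, 3], giving D = diag(2, 2, 1, 2, 2, 3) and L = D - A. The multiplicity of 0 as a Laplacian eigenvalue equals the number of connected components. The largest eigenvalue, 4.2143, is at most the vertex count 6.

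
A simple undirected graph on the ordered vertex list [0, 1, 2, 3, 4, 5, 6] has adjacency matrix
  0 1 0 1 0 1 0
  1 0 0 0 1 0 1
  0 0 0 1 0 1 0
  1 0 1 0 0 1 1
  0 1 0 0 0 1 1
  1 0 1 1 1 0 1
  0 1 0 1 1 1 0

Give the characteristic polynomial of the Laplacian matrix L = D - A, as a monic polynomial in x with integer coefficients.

x^7 - 24x^6 + 232x^5 - 1152x^4 + 3085x^3 - 4198x^2 + 2247x

With the vertex order [0, 1, 2, 3, 4, 5, 6], the degrees are [3, 3, 2, 4, 3, 5, 4], giving D = diag(3, 3, 2, 4, 3, 5, 4) and L = D - A. L has integer entries, so p(x) = det(xI - L) has integer coefficients. Expanding the determinant yields x^7 - 24x^6 + 232x^5 - 1152x^4 + 3085x^3 - 4198x^2 + 2247x. The constant term is 0 because L is singular (the all-ones vector lies in its kernel). The eigenvalues sum to 24, which equals trace(L) = 2|E|.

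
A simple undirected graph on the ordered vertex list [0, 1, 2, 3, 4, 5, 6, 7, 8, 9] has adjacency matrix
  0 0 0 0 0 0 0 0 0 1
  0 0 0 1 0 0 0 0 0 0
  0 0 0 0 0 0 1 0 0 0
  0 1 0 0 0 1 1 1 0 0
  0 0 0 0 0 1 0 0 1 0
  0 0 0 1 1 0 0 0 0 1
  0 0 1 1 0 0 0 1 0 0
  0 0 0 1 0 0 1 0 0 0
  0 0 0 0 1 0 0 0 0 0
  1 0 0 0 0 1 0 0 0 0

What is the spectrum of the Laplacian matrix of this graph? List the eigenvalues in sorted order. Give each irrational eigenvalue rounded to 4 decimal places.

With the vertex order [0, 1, 2, 3, 4, 5, 6, 7, 8, 9], the degrees are [1, 1, 1, 4, 2, 3, 3, 2, 1, 2], giving D = diag(1, 1, 1, 4, 2, 3, 3, 2, 1, 2) and L = D - A. Diagonalising L (or applying a numerical eigensolver to the 10x10 matrix) gives the spectrum above. The largest eigenvalue, 5.3704, is at most the vertex count 10.

[0, 0.2253, 0.3820, 0.7257, 1.3820, 1.7306, 2.6180, 3.6180, 3.9480, 5.3704]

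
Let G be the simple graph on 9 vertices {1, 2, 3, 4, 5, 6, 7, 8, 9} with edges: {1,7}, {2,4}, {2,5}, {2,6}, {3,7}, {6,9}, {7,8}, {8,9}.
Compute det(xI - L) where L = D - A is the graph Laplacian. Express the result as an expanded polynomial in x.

Reading degrees in the order [1, 2, 3, 4, 5, 6, 7, 8, 9] gives [1, 3, 1, 1, 1, 2, 3, 2, 2]; set D = diag(1, 3, 1, 1, 1, 2, 3, 2, 2) and form L = D - A. Computing det(xI - L) by cofactor expansion (or equivalently via sum-over-permutations) gives x^9 - 16x^8 + 103x^7 - 344x^6 + 644x^5 - 684x^4 + 395x^3 - 108x^2 + 9x. The constant term is 0 because L is singular (the all-ones vector lies in its kernel). The largest eigenvalue, 4.3028, is at most the vertex count 9. The eigenvalues sum to 16, which equals trace(L) = 2|E|.

x^9 - 16x^8 + 103x^7 - 344x^6 + 644x^5 - 684x^4 + 395x^3 - 108x^2 + 9x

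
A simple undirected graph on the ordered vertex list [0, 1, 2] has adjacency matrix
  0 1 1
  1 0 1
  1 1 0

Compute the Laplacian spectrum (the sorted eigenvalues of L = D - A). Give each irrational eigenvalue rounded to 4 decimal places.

With the vertex order [0, 1, 2], the degrees are [2, 2, 2], giving D = diag(2, 2, 2) and L = D - A. The multiplicity of 0 as a Laplacian eigenvalue equals the number of connected components. The single zero eigenvalue shows the graph is connected. There is one zero in the spectrum, matching the 1 component.

[0, 3, 3]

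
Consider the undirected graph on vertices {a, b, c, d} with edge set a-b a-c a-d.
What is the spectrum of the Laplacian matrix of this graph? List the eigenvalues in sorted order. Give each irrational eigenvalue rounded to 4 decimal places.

[0, 1, 1, 4]

With the vertex order [a, b, c, d], the degrees are [3, 1, 1, 1], giving D = diag(3, 1, 1, 1) and L = D - A. L is symmetric positive semidefinite, so every eigenvalue is real and nonnegative. The largest eigenvalue, 4, is at most the vertex count 4. There is one zero in the spectrum, matching the 1 component.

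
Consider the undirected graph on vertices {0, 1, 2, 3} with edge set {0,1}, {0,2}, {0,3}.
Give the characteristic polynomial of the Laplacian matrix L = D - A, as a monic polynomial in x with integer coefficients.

Each diagonal entry of L is the vertex degree and each off-diagonal entry is -1 where an edge is present, 0 otherwise; in the order [0, 1, 2, 3] the diagonal is [3, 1, 1, 1]. L has integer entries, so p(x) = det(xI - L) has integer coefficients. Expanding the determinant yields x^4 - 6x^3 + 9x^2 - 4x. The constant term is 0 because L is singular (the all-ones vector lies in its kernel). The eigenvalues sum to 6, which equals trace(L) = 2|E|.

x^4 - 6x^3 + 9x^2 - 4x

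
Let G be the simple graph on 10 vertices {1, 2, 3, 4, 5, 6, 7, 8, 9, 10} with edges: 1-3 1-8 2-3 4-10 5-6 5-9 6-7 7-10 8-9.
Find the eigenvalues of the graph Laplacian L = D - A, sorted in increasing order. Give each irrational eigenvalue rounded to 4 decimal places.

[0, 0.0979, 0.3820, 0.8244, 1.3820, 2, 2.6180, 3.1756, 3.6180, 3.9021]

Reading degrees in the order [1, 2, 3, 4, 5, 6, 7, 8, 9, 10] gives [2, 1, 2, 1, 2, 2, 2, 2, 2, 2]; set D = diag(2, 1, 2, 1, 2, 2, 2, 2, 2, 2) and form L = D - A. Since every row of L sums to 0, the all-ones vector is in the kernel and 0 is an eigenvalue. The single zero eigenvalue shows the graph is connected.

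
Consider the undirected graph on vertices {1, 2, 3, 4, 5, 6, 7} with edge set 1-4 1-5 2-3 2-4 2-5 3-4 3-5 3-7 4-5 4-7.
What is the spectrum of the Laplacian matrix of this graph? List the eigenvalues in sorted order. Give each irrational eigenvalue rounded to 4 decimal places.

[0, 0, 1.6972, 2.3820, 4.6180, 5.3028, 6]

Each diagonal entry of L is the vertex degree and each off-diagonal entry is -1 where an edge is present, 0 otherwise; in the order [1, 2, 3, 4, 5, 6, 7] the diagonal is [2, 3, 4, 5, 4, 0, 2]. Diagonalising L (or applying a numerical eigensolver to the 7x7 matrix) gives the spectrum above. The 2 zero eigenvalues correspond to the 2 connected components. The largest eigenvalue, 6, is at most the vertex count 7.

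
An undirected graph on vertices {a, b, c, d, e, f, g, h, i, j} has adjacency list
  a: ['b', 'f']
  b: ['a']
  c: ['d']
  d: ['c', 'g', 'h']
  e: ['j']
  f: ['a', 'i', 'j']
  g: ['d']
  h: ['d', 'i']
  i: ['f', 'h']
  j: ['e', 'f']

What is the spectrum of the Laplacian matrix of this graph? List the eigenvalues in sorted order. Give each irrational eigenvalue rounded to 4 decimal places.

[0, 0.1392, 0.3820, 0.8299, 1, 1.7459, 2.6180, 2.6889, 4.1149, 4.4812]

Each diagonal entry of L is the vertex degree and each off-diagonal entry is -1 where an edge is present, 0 otherwise; in the order [a, b, c, d, e, f, g, h, i, j] the diagonal is [2, 1, 1, 3, 1, 3, 1, 2, 2, 2]. The multiplicity of 0 as a Laplacian eigenvalue equals the number of connected components. The single zero eigenvalue shows the graph is connected. By the matrix-tree theorem the graph has (1/10) * product of the nonzero eigenvalues = 1 spanning tree.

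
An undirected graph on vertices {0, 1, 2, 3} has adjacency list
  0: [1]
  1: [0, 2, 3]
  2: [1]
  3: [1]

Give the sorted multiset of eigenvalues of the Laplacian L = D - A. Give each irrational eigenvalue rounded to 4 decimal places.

[0, 1, 1, 4]

Each diagonal entry of L is the vertex degree and each off-diagonal entry is -1 where an edge is present, 0 otherwise; in the order [0, 1, 2, 3] the diagonal is [1, 3, 1, 1]. The multiplicity of 0 as a Laplacian eigenvalue equals the number of connected components. The eigenvalues sum to 6, which equals trace(L) = 2|E|.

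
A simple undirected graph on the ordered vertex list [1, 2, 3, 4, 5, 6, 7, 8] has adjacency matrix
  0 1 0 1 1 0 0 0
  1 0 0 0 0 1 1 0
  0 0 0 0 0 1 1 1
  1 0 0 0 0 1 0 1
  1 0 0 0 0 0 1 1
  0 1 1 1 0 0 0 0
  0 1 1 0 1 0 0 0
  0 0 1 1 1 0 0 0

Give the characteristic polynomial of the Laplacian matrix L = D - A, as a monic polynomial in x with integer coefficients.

x^8 - 24x^7 + 240x^6 - 1296x^5 + 4080x^4 - 7488x^3 + 7424x^2 - 3072x

Each diagonal entry of L is the vertex degree and each off-diagonal entry is -1 where an edge is present, 0 otherwise; in the order [1, 2, 3, 4, 5, 6, 7, 8] the diagonal is [3, 3, 3, 3, 3, 3, 3, 3]. Computing det(xI - L) by cofactor expansion (or equivalently via sum-over-permutations) gives x^8 - 24x^7 + 240x^6 - 1296x^5 + 4080x^4 - 7488x^3 + 7424x^2 - 3072x. The coefficient of x^7 equals -trace(L) = -24, matching the sum of degrees. There is one zero in the spectrum, matching the 1 component. The eigenvalues sum to 24, which equals trace(L) = 2|E|.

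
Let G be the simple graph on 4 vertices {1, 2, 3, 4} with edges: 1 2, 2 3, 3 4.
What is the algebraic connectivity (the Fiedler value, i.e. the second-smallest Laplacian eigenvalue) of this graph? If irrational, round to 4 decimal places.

0.5858

With the vertex order [1, 2, 3, 4], the degrees are [1, 2, 2, 1], giving D = diag(1, 2, 2, 1) and L = D - A. Computing the eigenvalues of L and sorting gives [0, 0.5858, 2, 3.4142]. The Fiedler value lambda_2 = 0.5858 is strictly positive, so the graph is connected. The eigenvalues sum to 6, which equals trace(L) = 2|E|.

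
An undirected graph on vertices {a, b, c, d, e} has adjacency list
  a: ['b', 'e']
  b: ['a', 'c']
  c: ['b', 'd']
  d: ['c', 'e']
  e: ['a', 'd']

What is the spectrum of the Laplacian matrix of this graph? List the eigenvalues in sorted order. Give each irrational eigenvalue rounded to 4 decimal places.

Reading degrees in the order [a, b, c, d, e] gives [2, 2, 2, 2, 2]; set D = diag(2, 2, 2, 2, 2) and form L = D - A. Since every row of L sums to 0, the all-ones vector is in the kernel and 0 is an eigenvalue. By the matrix-tree theorem the graph has (1/5) * product of the nonzero eigenvalues = 5 spanning trees. The eigenvalues sum to 10, which equals trace(L) = 2|E|.

[0, 1.3820, 1.3820, 3.6180, 3.6180]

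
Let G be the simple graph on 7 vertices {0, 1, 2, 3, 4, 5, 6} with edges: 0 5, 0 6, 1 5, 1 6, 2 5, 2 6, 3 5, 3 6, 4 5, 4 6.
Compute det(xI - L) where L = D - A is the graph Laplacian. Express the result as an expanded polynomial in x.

With the vertex order [0, 1, 2, 3, 4, 5, 6], the degrees are [2, 2, 2, 2, 2, 5, 5], giving D = diag(2, 2, 2, 2, 2, 5, 5) and L = D - A. Computing det(xI - L) by cofactor expansion (or equivalently via sum-over-permutations) gives x^7 - 20x^6 + 155x^5 - 600x^4 + 1240x^3 - 1312x^2 + 560x. The coefficient of x^6 equals -trace(L) = -20, matching the sum of degrees.

x^7 - 20x^6 + 155x^5 - 600x^4 + 1240x^3 - 1312x^2 + 560x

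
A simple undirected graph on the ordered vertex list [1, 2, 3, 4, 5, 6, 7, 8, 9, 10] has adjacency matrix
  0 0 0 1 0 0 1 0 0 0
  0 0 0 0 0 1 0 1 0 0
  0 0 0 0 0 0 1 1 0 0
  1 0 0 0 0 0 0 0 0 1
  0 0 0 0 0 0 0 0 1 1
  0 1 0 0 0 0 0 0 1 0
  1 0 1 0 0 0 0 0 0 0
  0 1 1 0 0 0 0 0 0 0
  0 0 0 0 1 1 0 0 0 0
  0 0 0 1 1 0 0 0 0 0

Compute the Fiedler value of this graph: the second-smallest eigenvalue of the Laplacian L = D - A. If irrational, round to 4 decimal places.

0.3820

With the vertex order [1, 2, 3, 4, 5, 6, 7, 8, 9, 10], the degrees are [2, 2, 2, 2, 2, 2, 2, 2, 2, 2], giving D = diag(2, 2, 2, 2, 2, 2, 2, 2, 2, 2) and L = D - A. Computing the eigenvalues of L and sorting gives [0, 0.3820, 0.3820, 1.3820, 1.3820, 2.6180, 2.6180, 3.6180, 3.6180, 4]. The Fiedler value lambda_2 = 0.3820 is strictly positive, so the graph is connected. There is one zero in the spectrum, matching the 1 component. The largest eigenvalue, 4, is at most the vertex count 10.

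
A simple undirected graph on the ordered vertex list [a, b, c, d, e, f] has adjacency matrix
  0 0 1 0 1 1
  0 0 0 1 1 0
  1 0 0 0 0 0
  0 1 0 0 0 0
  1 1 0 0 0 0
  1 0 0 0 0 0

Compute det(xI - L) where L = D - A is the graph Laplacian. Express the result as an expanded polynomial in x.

Reading degrees in the order [a, b, c, d, e, f] gives [3, 2, 1, 1, 2, 1]; set D = diag(3, 2, 1, 1, 2, 1) and form L = D - A. L has integer entries, so p(x) = det(xI - L) has integer coefficients. Expanding the determinant yields x^6 - 10x^5 + 35x^4 - 52x^3 + 32x^2 - 6x. The constant term is 0 because L is singular (the all-ones vector lies in its kernel).

x^6 - 10x^5 + 35x^4 - 52x^3 + 32x^2 - 6x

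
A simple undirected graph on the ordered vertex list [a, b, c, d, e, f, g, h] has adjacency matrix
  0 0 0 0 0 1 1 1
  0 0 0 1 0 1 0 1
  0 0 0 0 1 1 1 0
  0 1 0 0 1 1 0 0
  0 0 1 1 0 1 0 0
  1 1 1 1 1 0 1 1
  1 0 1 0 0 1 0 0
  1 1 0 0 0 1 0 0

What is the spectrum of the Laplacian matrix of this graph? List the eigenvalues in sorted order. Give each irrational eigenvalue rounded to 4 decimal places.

[0, 1.7530, 1.7530, 3.4450, 3.4450, 4.8019, 4.8019, 8]

With the vertex order [a, b, c, d, e, f, g, h], the degrees are [3, 3, 3, 3, 3, 7, 3, 3], giving D = diag(3, 3, 3, 3, 3, 7, 3, 3) and L = D - A. L is symmetric positive semidefinite, so every eigenvalue is real and nonnegative. By the matrix-tree theorem the graph has (1/8) * product of the nonzero eigenvalues = 841 spanning trees.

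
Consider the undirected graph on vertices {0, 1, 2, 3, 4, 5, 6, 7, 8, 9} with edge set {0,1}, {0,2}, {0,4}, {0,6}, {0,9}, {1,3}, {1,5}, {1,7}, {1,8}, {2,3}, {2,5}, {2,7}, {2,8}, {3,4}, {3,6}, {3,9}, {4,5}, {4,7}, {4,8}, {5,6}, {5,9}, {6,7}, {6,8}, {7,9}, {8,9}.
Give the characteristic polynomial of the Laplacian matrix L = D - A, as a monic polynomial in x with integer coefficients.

x^10 - 50x^9 + 1100x^8 - 14000x^7 + 113750x^6 - 612500x^5 + 2187500x^4 - 5000000x^3 + 6640625x^2 - 3906250x

Each diagonal entry of L is the vertex degree and each off-diagonal entry is -1 where an edge is present, 0 otherwise; in the order [0, 1, 2, 3, 4, 5, 6, 7, 8, 9] the diagonal is [5, 5, 5, 5, 5, 5, 5, 5, 5, 5]. Computing det(xI - L) by cofactor expansion (or equivalently via sum-over-permutations) gives x^10 - 50x^9 + 1100x^8 - 14000x^7 + 113750x^6 - 612500x^5 + 2187500x^4 - 5000000x^3 + 6640625x^2 - 3906250x. The coefficient of x^9 equals -trace(L) = -50, matching the sum of degrees.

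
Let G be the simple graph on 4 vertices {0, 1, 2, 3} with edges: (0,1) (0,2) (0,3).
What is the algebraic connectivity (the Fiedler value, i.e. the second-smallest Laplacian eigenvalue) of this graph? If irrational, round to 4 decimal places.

1

Reading degrees in the order [0, 1, 2, 3] gives [3, 1, 1, 1]; set D = diag(3, 1, 1, 1) and form L = D - A. The sorted Laplacian eigenvalues are [0, 1, 1, 4]; the algebraic connectivity is the second entry, 1. By the matrix-tree theorem the graph has (1/4) * product of the nonzero eigenvalues = 1 spanning tree.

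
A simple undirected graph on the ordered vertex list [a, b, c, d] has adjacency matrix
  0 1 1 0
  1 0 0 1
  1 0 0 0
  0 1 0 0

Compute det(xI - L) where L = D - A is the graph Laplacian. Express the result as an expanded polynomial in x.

x^4 - 6x^3 + 10x^2 - 4x

Each diagonal entry of L is the vertex degree and each off-diagonal entry is -1 where an edge is present, 0 otherwise; in the order [a, b, c, d] the diagonal is [2, 2, 1, 1]. Computing det(xI - L) by cofactor expansion (or equivalently via sum-over-permutations) gives x^4 - 6x^3 + 10x^2 - 4x. The constant term is 0 because L is singular (the all-ones vector lies in its kernel). By the matrix-tree theorem the graph has (1/4) * product of the nonzero eigenvalues = 1 spanning tree.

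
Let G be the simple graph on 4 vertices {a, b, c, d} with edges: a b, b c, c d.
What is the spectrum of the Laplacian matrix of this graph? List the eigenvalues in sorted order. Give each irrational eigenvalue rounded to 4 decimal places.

[0, 0.5858, 2, 3.4142]

With the vertex order [a, b, c, d], the degrees are [1, 2, 2, 1], giving D = diag(1, 2, 2, 1) and L = D - A. L is symmetric positive semidefinite, so every eigenvalue is real and nonnegative. The single zero eigenvalue shows the graph is connected. The largest eigenvalue, 3.4142, is at most the vertex count 4. The eigenvalues sum to 6, which equals trace(L) = 2|E|.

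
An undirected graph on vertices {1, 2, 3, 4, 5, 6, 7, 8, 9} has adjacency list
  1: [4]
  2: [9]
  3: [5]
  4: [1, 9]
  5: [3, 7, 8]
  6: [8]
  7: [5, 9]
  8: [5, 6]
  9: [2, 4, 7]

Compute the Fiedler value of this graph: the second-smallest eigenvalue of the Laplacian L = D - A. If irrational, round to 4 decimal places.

With the vertex order [1, 2, 3, 4, 5, 6, 7, 8, 9], the degrees are [1, 1, 1, 2, 3, 1, 2, 2, 3], giving D = diag(1, 1, 1, 2, 3, 1, 2, 2, 3) and L = D - A. Computing the eigenvalues of L and sorting gives [0, 0.1729, 0.5587, 0.6617, 1.4331, 2.2091, 2.4851, 3.9563, 4.5231]. The Fiedler value lambda_2 = 0.1729 is strictly positive, so the graph is connected. By the matrix-tree theorem the graph has (1/9) * product of the nonzero eigenvalues = 1 spanning tree. There is one zero in the spectrum, matching the 1 component.

0.1729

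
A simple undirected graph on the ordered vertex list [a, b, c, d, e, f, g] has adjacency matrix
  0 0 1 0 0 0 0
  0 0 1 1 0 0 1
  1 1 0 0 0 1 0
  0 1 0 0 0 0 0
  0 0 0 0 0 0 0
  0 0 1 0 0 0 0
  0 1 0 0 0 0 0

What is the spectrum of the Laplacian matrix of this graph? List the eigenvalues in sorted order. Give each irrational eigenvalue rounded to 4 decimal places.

[0, 0, 0.4384, 1, 1, 3, 4.5616]

With the vertex order [a, b, c, d, e, f, g], the degrees are [1, 3, 3, 1, 0, 1, 1], giving D = diag(1, 3, 3, 1, 0, 1, 1) and L = D - A. Since every row of L sums to 0, the all-ones vector is in the kernel and 0 is an eigenvalue. The 2 zero eigenvalues correspond to the 2 connected components. The eigenvalues sum to 10, which equals trace(L) = 2|E|. The largest eigenvalue, 4.5616, is at most the vertex count 7.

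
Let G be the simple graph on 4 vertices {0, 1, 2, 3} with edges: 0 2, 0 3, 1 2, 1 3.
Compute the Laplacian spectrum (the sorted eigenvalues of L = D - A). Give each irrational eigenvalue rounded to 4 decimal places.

[0, 2, 2, 4]

Each diagonal entry of L is the vertex degree and each off-diagonal entry is -1 where an edge is present, 0 otherwise; in the order [0, 1, 2, 3] the diagonal is [2, 2, 2, 2]. The multiplicity of 0 as a Laplacian eigenvalue equals the number of connected components. There is one zero in the spectrum, matching the 1 component. The largest eigenvalue, 4, is at most the vertex count 4.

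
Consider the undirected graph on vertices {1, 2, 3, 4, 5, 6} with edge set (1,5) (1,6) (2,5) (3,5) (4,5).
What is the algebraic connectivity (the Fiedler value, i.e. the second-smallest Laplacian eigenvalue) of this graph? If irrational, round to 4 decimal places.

0.4859

Reading degrees in the order [1, 2, 3, 4, 5, 6] gives [2, 1, 1, 1, 4, 1]; set D = diag(2, 1, 1, 1, 4, 1) and form L = D - A. Computing the eigenvalues of L and sorting gives [0, 0.4859, 1, 1, 2.4280, 5.0861]. The Fiedler value lambda_2 = 0.4859 is strictly positive, so the graph is connected. By the matrix-tree theorem the graph has (1/6) * product of the nonzero eigenvalues = 1 spanning tree.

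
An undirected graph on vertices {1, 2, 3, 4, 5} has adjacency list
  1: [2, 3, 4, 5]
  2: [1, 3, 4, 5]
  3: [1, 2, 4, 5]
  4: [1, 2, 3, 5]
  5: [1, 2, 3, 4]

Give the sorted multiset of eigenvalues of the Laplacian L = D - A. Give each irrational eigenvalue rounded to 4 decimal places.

With the vertex order [1, 2, 3, 4, 5], the degrees are [4, 4, 4, 4, 4], giving D = diag(4, 4, 4, 4, 4) and L = D - A. L is symmetric positive semidefinite, so every eigenvalue is real and nonnegative. The eigenvalues sum to 20, which equals trace(L) = 2|E|. The largest eigenvalue, 5, is at most the vertex count 5.

[0, 5, 5, 5, 5]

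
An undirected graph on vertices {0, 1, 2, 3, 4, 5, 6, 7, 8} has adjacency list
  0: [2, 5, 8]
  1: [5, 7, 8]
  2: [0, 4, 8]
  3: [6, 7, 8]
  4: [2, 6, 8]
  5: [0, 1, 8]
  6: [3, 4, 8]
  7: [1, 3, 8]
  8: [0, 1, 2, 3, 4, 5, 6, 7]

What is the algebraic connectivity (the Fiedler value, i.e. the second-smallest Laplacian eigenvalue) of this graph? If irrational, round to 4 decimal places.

With the vertex order [0, 1, 2, 3, 4, 5, 6, 7, 8], the degrees are [3, 3, 3, 3, 3, 3, 3, 3, 8], giving D = diag(3, 3, 3, 3, 3, 3, 3, 3, 8) and L = D - A. Computing the eigenvalues of L and sorting gives [0, 1.5858, 1.5858, 3, 3, 4.4142, 4.4142, 5, 9]. The Fiedler value lambda_2 = 1.5858 is strictly positive, so the graph is connected. The largest eigenvalue, 9, is at most the vertex count 9.

1.5858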